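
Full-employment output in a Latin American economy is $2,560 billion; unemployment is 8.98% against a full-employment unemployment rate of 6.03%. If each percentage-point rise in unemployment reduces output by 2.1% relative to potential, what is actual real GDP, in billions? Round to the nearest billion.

$2,401 billion

Unemployment gap = 8.98 - 6.03 = 2.95 points, so the output gap is -2.1 × 2.95 = -6.195%.
Actual GDP = 2560 × (1 - 6.195/100) = 2560 × 0.93805 ≈ 2401 billion.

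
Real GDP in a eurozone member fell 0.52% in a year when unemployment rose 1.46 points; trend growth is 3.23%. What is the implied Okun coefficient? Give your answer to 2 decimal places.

β ≈ 2.57

Growth form: g_Y = g_Y* - β × Δu, so β = (g_Y* - g_Y)/Δu.
β = (3.23 + 0.52)/1.46 = 3.75/1.46 = 2.57.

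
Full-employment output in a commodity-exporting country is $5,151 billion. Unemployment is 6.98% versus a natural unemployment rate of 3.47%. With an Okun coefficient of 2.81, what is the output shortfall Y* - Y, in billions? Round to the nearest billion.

$508 billion

Output gap = -2.81 × (6.98 - 3.47) = -2.81 × 3.51 = -9.8631%.
Actual GDP ≈ 5151 × 0.901369 ≈ 4643 billion, so the shortfall is 5151 - 4643 = 508 billion.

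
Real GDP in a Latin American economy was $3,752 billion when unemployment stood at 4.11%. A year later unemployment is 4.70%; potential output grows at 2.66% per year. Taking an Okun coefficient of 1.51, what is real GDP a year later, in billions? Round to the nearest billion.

$3,818 billion

Δu = 4.7 - 4.11 = 0.59 points.
Okun's law (growth form): g_Y = g_Y* - β × Δu = 2.66 - 1.51 × (0.59) = 2.66 - 0.8909 = 1.7691%.
Real GDP in the next year = 3752 × (1 + 1.7691/100) = 3752 × 1.017691 ≈ 3818 billion.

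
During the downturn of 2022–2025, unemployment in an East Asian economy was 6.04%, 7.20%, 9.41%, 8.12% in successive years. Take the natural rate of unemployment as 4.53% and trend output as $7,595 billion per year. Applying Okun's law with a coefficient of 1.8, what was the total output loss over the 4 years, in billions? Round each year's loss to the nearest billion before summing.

$1,729 billion

Year 2022: gap = -1.8 × (6.04 - 4.53) = -2.718%, loss ≈ 7595 × 2.718/100 ≈ 206.
Year 2023: gap = -1.8 × (7.2 - 4.53) = -4.806%, loss ≈ 7595 × 4.806/100 ≈ 365.
Year 2024: gap = -1.8 × (9.41 - 4.53) = -8.784%, loss ≈ 7595 × 8.784/100 ≈ 667.
Year 2025: gap = -1.8 × (8.12 - 4.53) = -6.462%, loss ≈ 7595 × 6.462/100 ≈ 491.
Total lost output = 206 + 365 + 667 + 491 = 1729 billion.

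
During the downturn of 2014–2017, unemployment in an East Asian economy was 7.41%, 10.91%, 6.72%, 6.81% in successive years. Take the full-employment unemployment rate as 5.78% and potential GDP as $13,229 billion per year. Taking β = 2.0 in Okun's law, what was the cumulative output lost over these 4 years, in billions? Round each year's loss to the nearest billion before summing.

$2,310 billion

Year 2014: gap = -2.0 × (7.41 - 5.78) = -3.26%, loss ≈ 13229 × 3.26/100 ≈ 431.
Year 2015: gap = -2.0 × (10.91 - 5.78) = -10.26%, loss ≈ 13229 × 10.26/100 ≈ 1357.
Year 2016: gap = -2.0 × (6.72 - 5.78) = -1.88%, loss ≈ 13229 × 1.88/100 ≈ 249.
Year 2017: gap = -2.0 × (6.81 - 5.78) = -2.06%, loss ≈ 13229 × 2.06/100 ≈ 273.
Total lost output = 431 + 1357 + 249 + 273 = 2310 billion.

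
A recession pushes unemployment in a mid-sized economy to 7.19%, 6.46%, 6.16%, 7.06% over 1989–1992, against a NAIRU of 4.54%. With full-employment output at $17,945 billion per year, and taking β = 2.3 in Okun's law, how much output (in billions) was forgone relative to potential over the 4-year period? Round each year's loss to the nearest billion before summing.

Year 1989: gap = -2.3 × (7.19 - 4.54) = -6.095%, loss ≈ 17945 × 6.095/100 ≈ 1094.
Year 1990: gap = -2.3 × (6.46 - 4.54) = -4.416%, loss ≈ 17945 × 4.416/100 ≈ 792.
Year 1991: gap = -2.3 × (6.16 - 4.54) = -3.726%, loss ≈ 17945 × 3.726/100 ≈ 669.
Year 1992: gap = -2.3 × (7.06 - 4.54) = -5.796%, loss ≈ 17945 × 5.796/100 ≈ 1040.
Total lost output = 1094 + 792 + 669 + 1040 = 3595 billion.

$3,595 billion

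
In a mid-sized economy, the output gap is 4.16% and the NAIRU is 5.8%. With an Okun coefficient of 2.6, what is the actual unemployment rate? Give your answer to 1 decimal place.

From Okun's law, u - u* = -(output gap)/β = -(4.16)/2.6 = -1.6 points.
So u = 5.8 - 1.6 = 4.2%.

4.2%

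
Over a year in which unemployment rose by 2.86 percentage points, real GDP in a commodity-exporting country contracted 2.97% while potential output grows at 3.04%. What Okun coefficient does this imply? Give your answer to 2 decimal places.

β ≈ 2.10

Growth form: g_Y = g_Y* - β × Δu, so β = (g_Y* - g_Y)/Δu.
β = (3.04 + 2.97)/2.86 = 6.01/2.86 = 2.10.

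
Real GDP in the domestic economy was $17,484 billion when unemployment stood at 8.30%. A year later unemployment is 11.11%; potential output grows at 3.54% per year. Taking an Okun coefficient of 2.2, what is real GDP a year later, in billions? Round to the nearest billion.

$17,022 billion

Δu = 11.11 - 8.3 = 2.81 points.
Okun's law (growth form): g_Y = g_Y* - β × Δu = 3.54 - 2.2 × (2.81) = 3.54 - 6.182 = -2.642%.
Real GDP in the next year = 17484 × (1 - 2.642/100) = 17484 × 0.97358 ≈ 17022 billion.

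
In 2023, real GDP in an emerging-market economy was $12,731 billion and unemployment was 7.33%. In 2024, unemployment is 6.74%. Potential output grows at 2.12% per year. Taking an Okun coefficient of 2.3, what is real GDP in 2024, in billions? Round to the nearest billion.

Δu = 6.74 - 7.33 = -0.59 points.
Okun's law (growth form): g_Y = g_Y* - β × Δu = 2.12 - 2.3 × (-0.59) = 2.12 + 1.357 = 3.477%.
Real GDP in the next year = 12731 × (1 + 3.477/100) = 12731 × 1.03477 ≈ 13174 billion.

$13,174 billion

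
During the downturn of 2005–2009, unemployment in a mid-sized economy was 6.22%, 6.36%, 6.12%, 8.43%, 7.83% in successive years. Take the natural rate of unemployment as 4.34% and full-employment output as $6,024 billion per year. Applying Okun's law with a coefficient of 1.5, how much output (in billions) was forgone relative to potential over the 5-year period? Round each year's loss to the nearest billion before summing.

$1,199 billion

Year 2005: gap = -1.5 × (6.22 - 4.34) = -2.82%, loss ≈ 6024 × 2.82/100 ≈ 170.
Year 2006: gap = -1.5 × (6.36 - 4.34) = -3.03%, loss ≈ 6024 × 3.03/100 ≈ 183.
Year 2007: gap = -1.5 × (6.12 - 4.34) = -2.67%, loss ≈ 6024 × 2.67/100 ≈ 161.
Year 2008: gap = -1.5 × (8.43 - 4.34) = -6.135%, loss ≈ 6024 × 6.135/100 ≈ 370.
Year 2009: gap = -1.5 × (7.83 - 4.34) = -5.235%, loss ≈ 6024 × 5.235/100 ≈ 315.
Total lost output = 170 + 183 + 161 + 370 + 315 = 1199 billion.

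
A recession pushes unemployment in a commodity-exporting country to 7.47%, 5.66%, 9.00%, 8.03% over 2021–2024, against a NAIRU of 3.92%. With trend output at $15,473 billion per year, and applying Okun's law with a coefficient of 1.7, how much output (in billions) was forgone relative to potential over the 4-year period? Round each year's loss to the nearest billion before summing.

Year 2021: gap = -1.7 × (7.47 - 3.92) = -6.035%, loss ≈ 15473 × 6.035/100 ≈ 934.
Year 2022: gap = -1.7 × (5.66 - 3.92) = -2.958%, loss ≈ 15473 × 2.958/100 ≈ 458.
Year 2023: gap = -1.7 × (9 - 3.92) = -8.636%, loss ≈ 15473 × 8.636/100 ≈ 1336.
Year 2024: gap = -1.7 × (8.03 - 3.92) = -6.987%, loss ≈ 15473 × 6.987/100 ≈ 1081.
Total lost output = 934 + 458 + 1336 + 1081 = 3809 billion.

$3,809 billion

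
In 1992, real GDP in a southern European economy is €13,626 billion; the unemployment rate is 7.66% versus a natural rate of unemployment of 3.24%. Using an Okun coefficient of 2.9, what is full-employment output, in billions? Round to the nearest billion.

€15,629 billion

Unemployment gap = 7.66 - 3.24 = 4.42 points, so output gap = -2.9 × 4.42 = -12.818%.
Since Y = Y* × (1 + gap/100), Y* = 13626/0.87182 ≈ 15629 billion.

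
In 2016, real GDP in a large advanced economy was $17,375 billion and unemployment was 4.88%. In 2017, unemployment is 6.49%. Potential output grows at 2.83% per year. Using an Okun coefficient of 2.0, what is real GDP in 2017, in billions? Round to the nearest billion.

Δu = 6.49 - 4.88 = 1.61 points.
Okun's law (growth form): g_Y = g_Y* - β × Δu = 2.83 - 2.0 × (1.61) = 2.83 - 3.22 = -0.39%.
Real GDP in the next year = 17375 × (1 - 0.39/100) = 17375 × 0.9961 ≈ 17307 billion.

$17,307 billion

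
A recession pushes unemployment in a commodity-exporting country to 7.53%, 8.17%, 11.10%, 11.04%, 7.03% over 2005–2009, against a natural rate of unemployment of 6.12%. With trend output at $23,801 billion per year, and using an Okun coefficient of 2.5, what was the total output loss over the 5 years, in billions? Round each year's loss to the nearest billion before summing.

$8,491 billion

Year 2005: gap = -2.5 × (7.53 - 6.12) = -3.525%, loss ≈ 23801 × 3.525/100 ≈ 839.
Year 2006: gap = -2.5 × (8.17 - 6.12) = -5.125%, loss ≈ 23801 × 5.125/100 ≈ 1220.
Year 2007: gap = -2.5 × (11.1 - 6.12) = -12.45%, loss ≈ 23801 × 12.45/100 ≈ 2963.
Year 2008: gap = -2.5 × (11.04 - 6.12) = -12.3%, loss ≈ 23801 × 12.3/100 ≈ 2928.
Year 2009: gap = -2.5 × (7.03 - 6.12) = -2.275%, loss ≈ 23801 × 2.275/100 ≈ 541.
Total lost output = 839 + 1220 + 2963 + 2928 + 541 = 8491 billion.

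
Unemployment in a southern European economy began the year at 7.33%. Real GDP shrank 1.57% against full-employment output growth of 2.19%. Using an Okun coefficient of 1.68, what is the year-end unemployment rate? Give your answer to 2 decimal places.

Growth-rate Okun's law: g_Y = g_Y* - β × Δu, so Δu = (g_Y* - g_Y)/β.
Δu = (2.19 + 1.57)/1.68 = 3.76/1.68 = 2.24 percentage points.
Year-end unemployment = 7.33 + 2.24 = 9.57%.

9.57%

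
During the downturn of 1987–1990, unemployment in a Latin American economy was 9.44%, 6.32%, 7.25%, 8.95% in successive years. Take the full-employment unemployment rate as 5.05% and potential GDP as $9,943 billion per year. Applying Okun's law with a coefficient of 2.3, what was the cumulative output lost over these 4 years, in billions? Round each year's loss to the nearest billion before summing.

Year 1987: gap = -2.3 × (9.44 - 5.05) = -10.097%, loss ≈ 9943 × 10.097/100 ≈ 1004.
Year 1988: gap = -2.3 × (6.32 - 5.05) = -2.921%, loss ≈ 9943 × 2.921/100 ≈ 290.
Year 1989: gap = -2.3 × (7.25 - 5.05) = -5.06%, loss ≈ 9943 × 5.06/100 ≈ 503.
Year 1990: gap = -2.3 × (8.95 - 5.05) = -8.97%, loss ≈ 9943 × 8.97/100 ≈ 892.
Total lost output = 1004 + 290 + 503 + 892 = 2689 billion.

$2,689 billion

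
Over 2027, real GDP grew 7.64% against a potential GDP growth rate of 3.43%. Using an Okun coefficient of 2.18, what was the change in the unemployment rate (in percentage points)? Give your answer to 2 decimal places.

-1.93 percentage points

Growth-rate Okun's law: g_Y = g_Y* - β × Δu, so Δu = (g_Y* - g_Y)/β.
Δu = (3.43 - 7.64)/2.18 = -4.21/2.18 = -1.93 percentage points.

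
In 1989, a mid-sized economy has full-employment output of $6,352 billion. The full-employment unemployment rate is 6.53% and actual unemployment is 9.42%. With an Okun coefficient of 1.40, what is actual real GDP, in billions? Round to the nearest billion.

Unemployment gap = 9.42 - 6.53 = 2.89 points, so the output gap is -1.4 × 2.89 = -4.046%.
Actual GDP = 6352 × (1 - 4.046/100) = 6352 × 0.95954 ≈ 6095 billion.

$6,095 billion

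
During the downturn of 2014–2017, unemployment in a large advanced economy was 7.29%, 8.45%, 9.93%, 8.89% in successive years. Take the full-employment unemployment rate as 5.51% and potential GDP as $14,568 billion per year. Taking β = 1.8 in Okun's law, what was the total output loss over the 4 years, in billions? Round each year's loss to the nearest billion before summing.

Year 2014: gap = -1.8 × (7.29 - 5.51) = -3.204%, loss ≈ 14568 × 3.204/100 ≈ 467.
Year 2015: gap = -1.8 × (8.45 - 5.51) = -5.292%, loss ≈ 14568 × 5.292/100 ≈ 771.
Year 2016: gap = -1.8 × (9.93 - 5.51) = -7.956%, loss ≈ 14568 × 7.956/100 ≈ 1159.
Year 2017: gap = -1.8 × (8.89 - 5.51) = -6.084%, loss ≈ 14568 × 6.084/100 ≈ 886.
Total lost output = 467 + 771 + 1159 + 886 = 3283 billion.

$3,283 billion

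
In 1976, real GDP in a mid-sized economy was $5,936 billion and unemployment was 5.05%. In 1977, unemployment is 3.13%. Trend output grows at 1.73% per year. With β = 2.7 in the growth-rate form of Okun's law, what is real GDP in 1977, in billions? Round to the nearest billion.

$6,346 billion

Δu = 3.13 - 5.05 = -1.92 points.
Okun's law (growth form): g_Y = g_Y* - β × Δu = 1.73 - 2.7 × (-1.92) = 1.73 + 5.184 = 6.914%.
Real GDP in the next year = 5936 × (1 + 6.914/100) = 5936 × 1.06914 ≈ 6346 billion.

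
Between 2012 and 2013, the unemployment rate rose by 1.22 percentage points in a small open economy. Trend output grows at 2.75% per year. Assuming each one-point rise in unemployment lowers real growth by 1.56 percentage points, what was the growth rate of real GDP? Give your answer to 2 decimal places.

Growth-rate Okun's law: g_Y = g_Y* - β × Δu.
g_Y = 2.75 - 1.56 × (1.22) = 2.75 - 1.9032 = 0.8468%, i.e. 0.85% to 2 d.p.

0.85%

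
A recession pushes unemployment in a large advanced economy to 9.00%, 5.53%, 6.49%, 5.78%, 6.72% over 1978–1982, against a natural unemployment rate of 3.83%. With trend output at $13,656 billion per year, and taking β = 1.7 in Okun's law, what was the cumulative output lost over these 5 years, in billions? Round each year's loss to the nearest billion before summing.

Year 1978: gap = -1.7 × (9 - 3.83) = -8.789%, loss ≈ 13656 × 8.789/100 ≈ 1200.
Year 1979: gap = -1.7 × (5.53 - 3.83) = -2.89%, loss ≈ 13656 × 2.89/100 ≈ 395.
Year 1980: gap = -1.7 × (6.49 - 3.83) = -4.522%, loss ≈ 13656 × 4.522/100 ≈ 618.
Year 1981: gap = -1.7 × (5.78 - 3.83) = -3.315%, loss ≈ 13656 × 3.315/100 ≈ 453.
Year 1982: gap = -1.7 × (6.72 - 3.83) = -4.913%, loss ≈ 13656 × 4.913/100 ≈ 671.
Total lost output = 1200 + 395 + 618 + 453 + 671 = 3337 billion.

$3,337 billion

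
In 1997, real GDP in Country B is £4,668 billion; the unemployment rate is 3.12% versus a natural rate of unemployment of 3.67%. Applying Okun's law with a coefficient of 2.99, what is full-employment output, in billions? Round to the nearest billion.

Unemployment gap = 3.12 - 3.67 = -0.55 points, so output gap = -2.99 × (-0.55) = 1.6445%.
Since Y = Y* × (1 + gap/100), Y* = 4668/1.016445 ≈ 4592 billion.

£4,592 billion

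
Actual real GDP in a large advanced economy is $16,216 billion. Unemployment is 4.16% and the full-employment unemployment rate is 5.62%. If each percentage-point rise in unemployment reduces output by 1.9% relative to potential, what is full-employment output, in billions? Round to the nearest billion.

Unemployment gap = 4.16 - 5.62 = -1.46 points, so output gap = -1.9 × (-1.46) = 2.774%.
Since Y = Y* × (1 + gap/100), Y* = 16216/1.02774 ≈ 15778 billion.

$15,778 billion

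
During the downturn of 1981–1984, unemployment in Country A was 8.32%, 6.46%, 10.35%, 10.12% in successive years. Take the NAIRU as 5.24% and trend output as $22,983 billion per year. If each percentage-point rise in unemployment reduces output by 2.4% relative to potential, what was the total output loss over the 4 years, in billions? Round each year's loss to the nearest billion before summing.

Year 1981: gap = -2.4 × (8.32 - 5.24) = -7.392%, loss ≈ 22983 × 7.392/100 ≈ 1699.
Year 1982: gap = -2.4 × (6.46 - 5.24) = -2.928%, loss ≈ 22983 × 2.928/100 ≈ 673.
Year 1983: gap = -2.4 × (10.35 - 5.24) = -12.264%, loss ≈ 22983 × 12.264/100 ≈ 2819.
Year 1984: gap = -2.4 × (10.12 - 5.24) = -11.712%, loss ≈ 22983 × 11.712/100 ≈ 2692.
Total lost output = 1699 + 673 + 2819 + 2692 = 7883 billion.

$7,883 billion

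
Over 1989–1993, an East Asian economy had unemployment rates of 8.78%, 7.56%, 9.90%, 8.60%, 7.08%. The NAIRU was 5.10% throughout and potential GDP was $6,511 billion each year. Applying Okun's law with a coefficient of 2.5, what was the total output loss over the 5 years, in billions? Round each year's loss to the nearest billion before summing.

Year 1989: gap = -2.5 × (8.78 - 5.1) = -9.2%, loss ≈ 6511 × 9.2/100 ≈ 599.
Year 1990: gap = -2.5 × (7.56 - 5.1) = -6.15%, loss ≈ 6511 × 6.15/100 ≈ 400.
Year 1991: gap = -2.5 × (9.9 - 5.1) = -12%, loss ≈ 6511 × 12/100 ≈ 781.
Year 1992: gap = -2.5 × (8.6 - 5.1) = -8.75%, loss ≈ 6511 × 8.75/100 ≈ 570.
Year 1993: gap = -2.5 × (7.08 - 5.1) = -4.95%, loss ≈ 6511 × 4.95/100 ≈ 322.
Total lost output = 599 + 400 + 781 + 570 + 322 = 2672 billion.

$2,672 billion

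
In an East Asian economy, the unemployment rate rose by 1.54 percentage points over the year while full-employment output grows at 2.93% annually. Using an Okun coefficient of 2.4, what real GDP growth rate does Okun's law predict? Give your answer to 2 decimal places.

-0.77%

Growth-rate Okun's law: g_Y = g_Y* - β × Δu.
g_Y = 2.93 - 2.4 × (1.54) = 2.93 - 3.696 = -0.766%, i.e. -0.77% to 2 d.p.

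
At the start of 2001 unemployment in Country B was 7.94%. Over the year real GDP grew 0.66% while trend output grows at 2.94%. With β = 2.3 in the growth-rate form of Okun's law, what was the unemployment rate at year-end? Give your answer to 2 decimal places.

8.93%

Growth-rate Okun's law: g_Y = g_Y* - β × Δu, so Δu = (g_Y* - g_Y)/β.
Δu = (2.94 - 0.66)/2.3 = 2.28/2.3 = 0.99 percentage points.
Year-end unemployment = 7.94 + 0.99 = 8.93%.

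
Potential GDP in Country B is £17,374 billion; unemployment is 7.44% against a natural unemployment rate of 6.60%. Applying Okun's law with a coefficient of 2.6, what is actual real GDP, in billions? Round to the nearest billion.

Unemployment gap = 7.44 - 6.6 = 0.84 points, so the output gap is -2.6 × 0.84 = -2.184%.
Actual GDP = 17374 × (1 - 2.184/100) = 17374 × 0.97816 ≈ 16995 billion.

£16,995 billion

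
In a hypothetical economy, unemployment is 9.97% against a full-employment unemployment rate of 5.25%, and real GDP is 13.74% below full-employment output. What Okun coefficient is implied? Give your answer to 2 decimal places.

β ≈ 2.91

Okun's law: output gap = -β × (u - u*).
-13.74 = -β × (9.97 - 5.25) = -β × 4.72, so β = 13.74/4.72 = 2.91.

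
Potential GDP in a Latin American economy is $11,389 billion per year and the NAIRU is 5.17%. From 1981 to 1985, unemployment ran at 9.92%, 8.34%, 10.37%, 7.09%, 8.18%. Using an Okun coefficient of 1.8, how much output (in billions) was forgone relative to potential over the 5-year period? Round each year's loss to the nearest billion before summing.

Year 1981: gap = -1.8 × (9.92 - 5.17) = -8.55%, loss ≈ 11389 × 8.55/100 ≈ 974.
Year 1982: gap = -1.8 × (8.34 - 5.17) = -5.706%, loss ≈ 11389 × 5.706/100 ≈ 650.
Year 1983: gap = -1.8 × (10.37 - 5.17) = -9.36%, loss ≈ 11389 × 9.36/100 ≈ 1066.
Year 1984: gap = -1.8 × (7.09 - 5.17) = -3.456%, loss ≈ 11389 × 3.456/100 ≈ 394.
Year 1985: gap = -1.8 × (8.18 - 5.17) = -5.418%, loss ≈ 11389 × 5.418/100 ≈ 617.
Total lost output = 974 + 650 + 1066 + 394 + 617 = 3701 billion.

$3,701 billion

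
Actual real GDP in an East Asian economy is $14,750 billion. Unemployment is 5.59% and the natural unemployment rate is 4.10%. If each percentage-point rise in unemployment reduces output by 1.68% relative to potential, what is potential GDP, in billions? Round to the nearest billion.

$15,129 billion

Unemployment gap = 5.59 - 4.1 = 1.49 points, so output gap = -1.68 × 1.49 = -2.5032%.
Since Y = Y* × (1 + gap/100), Y* = 14750/0.974968 ≈ 15129 billion.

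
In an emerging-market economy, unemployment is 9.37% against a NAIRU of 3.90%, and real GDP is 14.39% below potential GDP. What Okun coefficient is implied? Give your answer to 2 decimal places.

β ≈ 2.63

Okun's law: output gap = -β × (u - u*).
-14.39 = -β × (9.37 - 3.9) = -β × 5.47, so β = 14.39/5.47 = 2.63.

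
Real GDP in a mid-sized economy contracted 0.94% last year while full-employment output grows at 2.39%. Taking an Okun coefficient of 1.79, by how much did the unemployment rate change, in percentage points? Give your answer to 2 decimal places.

Growth-rate Okun's law: g_Y = g_Y* - β × Δu, so Δu = (g_Y* - g_Y)/β.
Δu = (2.39 + 0.94)/1.79 = 3.33/1.79 = 1.86 percentage points.

1.86 percentage points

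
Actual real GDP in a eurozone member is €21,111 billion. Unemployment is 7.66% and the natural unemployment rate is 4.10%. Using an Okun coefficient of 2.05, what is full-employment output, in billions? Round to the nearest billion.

Unemployment gap = 7.66 - 4.1 = 3.56 points, so output gap = -2.05 × 3.56 = -7.298%.
Since Y = Y* × (1 + gap/100), Y* = 21111/0.92702 ≈ 22773 billion.

€22,773 billion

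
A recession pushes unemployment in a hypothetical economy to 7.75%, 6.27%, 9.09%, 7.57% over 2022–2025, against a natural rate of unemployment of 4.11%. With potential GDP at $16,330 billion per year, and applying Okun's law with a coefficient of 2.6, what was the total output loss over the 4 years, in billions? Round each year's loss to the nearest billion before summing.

Year 2022: gap = -2.6 × (7.75 - 4.11) = -9.464%, loss ≈ 16330 × 9.464/100 ≈ 1545.
Year 2023: gap = -2.6 × (6.27 - 4.11) = -5.616%, loss ≈ 16330 × 5.616/100 ≈ 917.
Year 2024: gap = -2.6 × (9.09 - 4.11) = -12.948%, loss ≈ 16330 × 12.948/100 ≈ 2114.
Year 2025: gap = -2.6 × (7.57 - 4.11) = -8.996%, loss ≈ 16330 × 8.996/100 ≈ 1469.
Total lost output = 1545 + 917 + 2114 + 1469 = 6045 billion.

$6,045 billion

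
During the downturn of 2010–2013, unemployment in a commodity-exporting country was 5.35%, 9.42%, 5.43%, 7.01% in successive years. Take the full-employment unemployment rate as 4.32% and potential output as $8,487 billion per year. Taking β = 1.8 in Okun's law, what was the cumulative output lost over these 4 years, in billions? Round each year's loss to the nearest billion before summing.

Year 2010: gap = -1.8 × (5.35 - 4.32) = -1.854%, loss ≈ 8487 × 1.854/100 ≈ 157.
Year 2011: gap = -1.8 × (9.42 - 4.32) = -9.18%, loss ≈ 8487 × 9.18/100 ≈ 779.
Year 2012: gap = -1.8 × (5.43 - 4.32) = -1.998%, loss ≈ 8487 × 1.998/100 ≈ 170.
Year 2013: gap = -1.8 × (7.01 - 4.32) = -4.842%, loss ≈ 8487 × 4.842/100 ≈ 411.
Total lost output = 157 + 779 + 170 + 411 = 1517 billion.

$1,517 billion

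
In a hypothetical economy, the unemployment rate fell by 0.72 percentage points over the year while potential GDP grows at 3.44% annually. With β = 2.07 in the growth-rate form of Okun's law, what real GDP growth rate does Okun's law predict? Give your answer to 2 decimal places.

Growth-rate Okun's law: g_Y = g_Y* - β × Δu.
g_Y = 3.44 - 2.07 × (-0.72) = 3.44 + 1.4904 = 4.9304%, i.e. 4.93% to 2 d.p.

4.93%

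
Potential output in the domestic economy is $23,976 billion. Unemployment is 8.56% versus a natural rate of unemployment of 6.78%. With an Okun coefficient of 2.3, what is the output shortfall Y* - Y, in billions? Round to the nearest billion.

Output gap = -2.3 × (8.56 - 6.78) = -2.3 × 1.78 = -4.094%.
Actual GDP ≈ 23976 × 0.95906 ≈ 22994 billion, so the shortfall is 23976 - 22994 = 982 billion.

$982 billion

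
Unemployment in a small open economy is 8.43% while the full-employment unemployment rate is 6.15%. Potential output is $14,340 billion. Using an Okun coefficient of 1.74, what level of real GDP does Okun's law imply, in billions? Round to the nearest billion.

$13,771 billion

Unemployment gap = 8.43 - 6.15 = 2.28 points, so the output gap is -1.74 × 2.28 = -3.9672%.
Actual GDP = 14340 × (1 - 3.9672/100) = 14340 × 0.960328 ≈ 13771 billion.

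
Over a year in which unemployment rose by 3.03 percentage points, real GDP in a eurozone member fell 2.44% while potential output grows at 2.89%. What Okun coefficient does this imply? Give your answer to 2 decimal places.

β ≈ 1.76

Growth form: g_Y = g_Y* - β × Δu, so β = (g_Y* - g_Y)/Δu.
β = (2.89 + 2.44)/3.03 = 5.33/3.03 = 1.76.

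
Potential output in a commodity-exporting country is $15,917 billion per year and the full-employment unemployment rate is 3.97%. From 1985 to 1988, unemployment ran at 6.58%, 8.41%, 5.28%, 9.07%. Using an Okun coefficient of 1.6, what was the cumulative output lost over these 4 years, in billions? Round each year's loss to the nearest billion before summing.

$3,429 billion

Year 1985: gap = -1.6 × (6.58 - 3.97) = -4.176%, loss ≈ 15917 × 4.176/100 ≈ 665.
Year 1986: gap = -1.6 × (8.41 - 3.97) = -7.104%, loss ≈ 15917 × 7.104/100 ≈ 1131.
Year 1987: gap = -1.6 × (5.28 - 3.97) = -2.096%, loss ≈ 15917 × 2.096/100 ≈ 334.
Year 1988: gap = -1.6 × (9.07 - 3.97) = -8.16%, loss ≈ 15917 × 8.16/100 ≈ 1299.
Total lost output = 665 + 1131 + 334 + 1299 = 3429 billion.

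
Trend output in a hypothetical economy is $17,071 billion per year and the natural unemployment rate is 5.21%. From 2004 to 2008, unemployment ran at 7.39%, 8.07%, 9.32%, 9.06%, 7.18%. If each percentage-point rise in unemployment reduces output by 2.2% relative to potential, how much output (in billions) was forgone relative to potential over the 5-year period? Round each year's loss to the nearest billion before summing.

Year 2004: gap = -2.2 × (7.39 - 5.21) = -4.796%, loss ≈ 17071 × 4.796/100 ≈ 819.
Year 2005: gap = -2.2 × (8.07 - 5.21) = -6.292%, loss ≈ 17071 × 6.292/100 ≈ 1074.
Year 2006: gap = -2.2 × (9.32 - 5.21) = -9.042%, loss ≈ 17071 × 9.042/100 ≈ 1544.
Year 2007: gap = -2.2 × (9.06 - 5.21) = -8.47%, loss ≈ 17071 × 8.47/100 ≈ 1446.
Year 2008: gap = -2.2 × (7.18 - 5.21) = -4.334%, loss ≈ 17071 × 4.334/100 ≈ 740.
Total lost output = 819 + 1074 + 1544 + 1446 + 740 = 5623 billion.

$5,623 billion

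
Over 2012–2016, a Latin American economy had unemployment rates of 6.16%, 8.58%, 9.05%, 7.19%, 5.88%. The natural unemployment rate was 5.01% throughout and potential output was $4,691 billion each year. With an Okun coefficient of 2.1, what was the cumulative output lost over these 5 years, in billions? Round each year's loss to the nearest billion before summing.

$1,164 billion

Year 2012: gap = -2.1 × (6.16 - 5.01) = -2.415%, loss ≈ 4691 × 2.415/100 ≈ 113.
Year 2013: gap = -2.1 × (8.58 - 5.01) = -7.497%, loss ≈ 4691 × 7.497/100 ≈ 352.
Year 2014: gap = -2.1 × (9.05 - 5.01) = -8.484%, loss ≈ 4691 × 8.484/100 ≈ 398.
Year 2015: gap = -2.1 × (7.19 - 5.01) = -4.578%, loss ≈ 4691 × 4.578/100 ≈ 215.
Year 2016: gap = -2.1 × (5.88 - 5.01) = -1.827%, loss ≈ 4691 × 1.827/100 ≈ 86.
Total lost output = 113 + 352 + 398 + 215 + 86 = 1164 billion.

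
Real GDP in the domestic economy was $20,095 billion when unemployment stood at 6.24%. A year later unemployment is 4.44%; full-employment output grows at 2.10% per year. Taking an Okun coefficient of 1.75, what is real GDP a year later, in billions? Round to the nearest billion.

$21,150 billion

Δu = 4.44 - 6.24 = -1.8 points.
Okun's law (growth form): g_Y = g_Y* - β × Δu = 2.10 - 1.75 × (-1.80) = 2.1 + 3.15 = 5.25%.
Real GDP in the next year = 20095 × (1 + 5.25/100) = 20095 × 1.0525 ≈ 21150 billion.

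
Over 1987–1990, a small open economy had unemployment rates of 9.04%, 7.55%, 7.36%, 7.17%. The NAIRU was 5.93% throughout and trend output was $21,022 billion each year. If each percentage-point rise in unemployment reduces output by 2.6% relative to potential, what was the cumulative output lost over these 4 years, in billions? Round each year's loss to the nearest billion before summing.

Year 1987: gap = -2.6 × (9.04 - 5.93) = -8.086%, loss ≈ 21022 × 8.086/100 ≈ 1700.
Year 1988: gap = -2.6 × (7.55 - 5.93) = -4.212%, loss ≈ 21022 × 4.212/100 ≈ 885.
Year 1989: gap = -2.6 × (7.36 - 5.93) = -3.718%, loss ≈ 21022 × 3.718/100 ≈ 782.
Year 1990: gap = -2.6 × (7.17 - 5.93) = -3.224%, loss ≈ 21022 × 3.224/100 ≈ 678.
Total lost output = 1700 + 885 + 782 + 678 = 4045 billion.

$4,045 billion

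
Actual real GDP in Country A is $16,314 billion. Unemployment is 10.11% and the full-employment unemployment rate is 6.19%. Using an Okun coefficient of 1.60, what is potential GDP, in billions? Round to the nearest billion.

$17,406 billion

Unemployment gap = 10.11 - 6.19 = 3.92 points, so output gap = -1.6 × 3.92 = -6.272%.
Since Y = Y* × (1 + gap/100), Y* = 16314/0.93728 ≈ 17406 billion.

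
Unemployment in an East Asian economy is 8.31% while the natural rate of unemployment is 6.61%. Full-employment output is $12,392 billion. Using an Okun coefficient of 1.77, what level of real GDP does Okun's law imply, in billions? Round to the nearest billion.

Unemployment gap = 8.31 - 6.61 = 1.7 points, so the output gap is -1.77 × 1.7 = -3.009%.
Actual GDP = 12392 × (1 - 3.009/100) = 12392 × 0.96991 ≈ 12019 billion.

$12,019 billion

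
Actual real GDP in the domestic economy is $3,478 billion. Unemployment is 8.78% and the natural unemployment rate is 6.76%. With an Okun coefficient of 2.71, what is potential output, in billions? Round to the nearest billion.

Unemployment gap = 8.78 - 6.76 = 2.02 points, so output gap = -2.71 × 2.02 = -5.4742%.
Since Y = Y* × (1 + gap/100), Y* = 3478/0.945258 ≈ 3679 billion.

$3,679 billion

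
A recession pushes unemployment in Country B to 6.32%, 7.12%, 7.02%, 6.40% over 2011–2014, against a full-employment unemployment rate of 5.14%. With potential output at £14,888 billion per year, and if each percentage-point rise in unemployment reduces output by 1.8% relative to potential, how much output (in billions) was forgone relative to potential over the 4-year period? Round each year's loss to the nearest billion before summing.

Year 2011: gap = -1.8 × (6.32 - 5.14) = -2.124%, loss ≈ 14888 × 2.124/100 ≈ 316.
Year 2012: gap = -1.8 × (7.12 - 5.14) = -3.564%, loss ≈ 14888 × 3.564/100 ≈ 531.
Year 2013: gap = -1.8 × (7.02 - 5.14) = -3.384%, loss ≈ 14888 × 3.384/100 ≈ 504.
Year 2014: gap = -1.8 × (6.4 - 5.14) = -2.268%, loss ≈ 14888 × 2.268/100 ≈ 338.
Total lost output = 316 + 531 + 504 + 338 = 1689 billion.

£1,689 billion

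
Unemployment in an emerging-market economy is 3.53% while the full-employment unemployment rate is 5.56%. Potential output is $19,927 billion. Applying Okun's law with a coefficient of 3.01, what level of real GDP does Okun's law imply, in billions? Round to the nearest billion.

$21,145 billion

Unemployment gap = 3.53 - 5.56 = -2.03 points, so the output gap is -3.01 × (-2.03) = 6.1103%.
Actual GDP = 19927 × (1 + 6.1103/100) = 19927 × 1.061103 ≈ 21145 billion.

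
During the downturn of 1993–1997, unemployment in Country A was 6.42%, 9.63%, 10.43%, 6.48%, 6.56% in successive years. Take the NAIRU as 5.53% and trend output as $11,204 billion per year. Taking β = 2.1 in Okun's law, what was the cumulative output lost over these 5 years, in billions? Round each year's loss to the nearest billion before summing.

$2,793 billion

Year 1993: gap = -2.1 × (6.42 - 5.53) = -1.869%, loss ≈ 11204 × 1.869/100 ≈ 209.
Year 1994: gap = -2.1 × (9.63 - 5.53) = -8.61%, loss ≈ 11204 × 8.61/100 ≈ 965.
Year 1995: gap = -2.1 × (10.43 - 5.53) = -10.29%, loss ≈ 11204 × 10.29/100 ≈ 1153.
Year 1996: gap = -2.1 × (6.48 - 5.53) = -1.995%, loss ≈ 11204 × 1.995/100 ≈ 224.
Year 1997: gap = -2.1 × (6.56 - 5.53) = -2.163%, loss ≈ 11204 × 2.163/100 ≈ 242.
Total lost output = 209 + 965 + 1153 + 224 + 242 = 2793 billion.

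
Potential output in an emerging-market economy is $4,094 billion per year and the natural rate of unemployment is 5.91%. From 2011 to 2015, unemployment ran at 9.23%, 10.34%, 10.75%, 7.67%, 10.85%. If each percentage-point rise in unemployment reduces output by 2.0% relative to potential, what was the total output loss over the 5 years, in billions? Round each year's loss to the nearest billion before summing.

$1,579 billion

Year 2011: gap = -2.0 × (9.23 - 5.91) = -6.64%, loss ≈ 4094 × 6.64/100 ≈ 272.
Year 2012: gap = -2.0 × (10.34 - 5.91) = -8.86%, loss ≈ 4094 × 8.86/100 ≈ 363.
Year 2013: gap = -2.0 × (10.75 - 5.91) = -9.68%, loss ≈ 4094 × 9.68/100 ≈ 396.
Year 2014: gap = -2.0 × (7.67 - 5.91) = -3.52%, loss ≈ 4094 × 3.52/100 ≈ 144.
Year 2015: gap = -2.0 × (10.85 - 5.91) = -9.88%, loss ≈ 4094 × 9.88/100 ≈ 404.
Total lost output = 272 + 363 + 396 + 144 + 404 = 1579 billion.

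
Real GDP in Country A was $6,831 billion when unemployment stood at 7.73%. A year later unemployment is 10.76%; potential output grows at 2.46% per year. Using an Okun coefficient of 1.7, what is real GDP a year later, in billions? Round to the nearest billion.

Δu = 10.76 - 7.73 = 3.03 points.
Okun's law (growth form): g_Y = g_Y* - β × Δu = 2.46 - 1.7 × (3.03) = 2.46 - 5.151 = -2.691%.
Real GDP in the next year = 6831 × (1 - 2.691/100) = 6831 × 0.97309 ≈ 6647 billion.

$6,647 billion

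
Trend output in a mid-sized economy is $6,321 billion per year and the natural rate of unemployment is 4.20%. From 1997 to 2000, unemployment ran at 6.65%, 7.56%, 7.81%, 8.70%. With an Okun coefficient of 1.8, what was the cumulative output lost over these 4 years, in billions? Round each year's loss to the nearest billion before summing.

$1,584 billion

Year 1997: gap = -1.8 × (6.65 - 4.2) = -4.41%, loss ≈ 6321 × 4.41/100 ≈ 279.
Year 1998: gap = -1.8 × (7.56 - 4.2) = -6.048%, loss ≈ 6321 × 6.048/100 ≈ 382.
Year 1999: gap = -1.8 × (7.81 - 4.2) = -6.498%, loss ≈ 6321 × 6.498/100 ≈ 411.
Year 2000: gap = -1.8 × (8.7 - 4.2) = -8.1%, loss ≈ 6321 × 8.1/100 ≈ 512.
Total lost output = 279 + 382 + 411 + 512 = 1584 billion.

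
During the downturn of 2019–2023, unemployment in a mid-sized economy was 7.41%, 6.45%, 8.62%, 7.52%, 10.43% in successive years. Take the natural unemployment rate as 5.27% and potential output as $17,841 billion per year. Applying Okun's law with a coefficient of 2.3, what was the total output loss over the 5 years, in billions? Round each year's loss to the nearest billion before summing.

Year 2019: gap = -2.3 × (7.41 - 5.27) = -4.922%, loss ≈ 17841 × 4.922/100 ≈ 878.
Year 2020: gap = -2.3 × (6.45 - 5.27) = -2.714%, loss ≈ 17841 × 2.714/100 ≈ 484.
Year 2021: gap = -2.3 × (8.62 - 5.27) = -7.705%, loss ≈ 17841 × 7.705/100 ≈ 1375.
Year 2022: gap = -2.3 × (7.52 - 5.27) = -5.175%, loss ≈ 17841 × 5.175/100 ≈ 923.
Year 2023: gap = -2.3 × (10.43 - 5.27) = -11.868%, loss ≈ 17841 × 11.868/100 ≈ 2117.
Total lost output = 878 + 484 + 1375 + 923 + 2117 = 5777 billion.

$5,777 billion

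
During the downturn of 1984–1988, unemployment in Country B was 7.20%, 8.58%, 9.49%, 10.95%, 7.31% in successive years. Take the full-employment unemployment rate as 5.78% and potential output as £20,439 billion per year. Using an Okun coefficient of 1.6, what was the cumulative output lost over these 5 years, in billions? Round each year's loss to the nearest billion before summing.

£4,784 billion

Year 1984: gap = -1.6 × (7.2 - 5.78) = -2.272%, loss ≈ 20439 × 2.272/100 ≈ 464.
Year 1985: gap = -1.6 × (8.58 - 5.78) = -4.48%, loss ≈ 20439 × 4.48/100 ≈ 916.
Year 1986: gap = -1.6 × (9.49 - 5.78) = -5.936%, loss ≈ 20439 × 5.936/100 ≈ 1213.
Year 1987: gap = -1.6 × (10.95 - 5.78) = -8.272%, loss ≈ 20439 × 8.272/100 ≈ 1691.
Year 1988: gap = -1.6 × (7.31 - 5.78) = -2.448%, loss ≈ 20439 × 2.448/100 ≈ 500.
Total lost output = 464 + 916 + 1213 + 1691 + 500 = 4784 billion.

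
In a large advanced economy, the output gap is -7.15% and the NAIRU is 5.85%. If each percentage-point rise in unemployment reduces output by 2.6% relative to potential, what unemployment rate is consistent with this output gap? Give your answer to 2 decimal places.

8.60%

From Okun's law, u - u* = -(output gap)/β = -(-7.15)/2.6 = 2.75 points.
So u = 5.85 + 2.75 = 8.60%.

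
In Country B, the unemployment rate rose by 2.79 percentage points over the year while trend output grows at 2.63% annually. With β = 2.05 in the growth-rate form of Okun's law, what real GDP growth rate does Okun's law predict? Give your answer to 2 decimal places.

Growth-rate Okun's law: g_Y = g_Y* - β × Δu.
g_Y = 2.63 - 2.05 × (2.79) = 2.63 - 5.7195 = -3.0895%, i.e. -3.09% to 2 d.p.

-3.09%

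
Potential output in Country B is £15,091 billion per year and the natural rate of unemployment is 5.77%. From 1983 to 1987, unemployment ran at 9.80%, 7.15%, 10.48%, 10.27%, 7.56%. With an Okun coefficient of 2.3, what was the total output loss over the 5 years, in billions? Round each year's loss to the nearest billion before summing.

£5,696 billion

Year 1983: gap = -2.3 × (9.8 - 5.77) = -9.269%, loss ≈ 15091 × 9.269/100 ≈ 1399.
Year 1984: gap = -2.3 × (7.15 - 5.77) = -3.174%, loss ≈ 15091 × 3.174/100 ≈ 479.
Year 1985: gap = -2.3 × (10.48 - 5.77) = -10.833%, loss ≈ 15091 × 10.833/100 ≈ 1635.
Year 1986: gap = -2.3 × (10.27 - 5.77) = -10.35%, loss ≈ 15091 × 10.35/100 ≈ 1562.
Year 1987: gap = -2.3 × (7.56 - 5.77) = -4.117%, loss ≈ 15091 × 4.117/100 ≈ 621.
Total lost output = 1399 + 479 + 1635 + 1562 + 621 = 5696 billion.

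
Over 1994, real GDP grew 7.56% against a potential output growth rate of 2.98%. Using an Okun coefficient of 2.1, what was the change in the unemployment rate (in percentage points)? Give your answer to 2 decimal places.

-2.18 percentage points

Growth-rate Okun's law: g_Y = g_Y* - β × Δu, so Δu = (g_Y* - g_Y)/β.
Δu = (2.98 - 7.56)/2.1 = -4.58/2.1 = -2.18 percentage points.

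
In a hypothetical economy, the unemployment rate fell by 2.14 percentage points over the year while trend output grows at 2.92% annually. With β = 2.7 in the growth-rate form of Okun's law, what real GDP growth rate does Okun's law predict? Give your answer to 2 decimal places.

8.70%

Growth-rate Okun's law: g_Y = g_Y* - β × Δu.
g_Y = 2.92 - 2.7 × (-2.14) = 2.92 + 5.778 = 8.698%, i.e. 8.70% to 2 d.p.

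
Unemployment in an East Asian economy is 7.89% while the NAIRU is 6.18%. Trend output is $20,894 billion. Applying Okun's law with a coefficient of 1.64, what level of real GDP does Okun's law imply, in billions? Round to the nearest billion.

$20,308 billion

Unemployment gap = 7.89 - 6.18 = 1.71 points, so the output gap is -1.64 × 1.71 = -2.8044%.
Actual GDP = 20894 × (1 - 2.8044/100) = 20894 × 0.971956 ≈ 20308 billion.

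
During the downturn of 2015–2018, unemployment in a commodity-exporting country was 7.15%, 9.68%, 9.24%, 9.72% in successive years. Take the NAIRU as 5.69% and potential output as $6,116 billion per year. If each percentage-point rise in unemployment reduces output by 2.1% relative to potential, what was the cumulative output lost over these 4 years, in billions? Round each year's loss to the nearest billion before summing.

$1,674 billion

Year 2015: gap = -2.1 × (7.15 - 5.69) = -3.066%, loss ≈ 6116 × 3.066/100 ≈ 188.
Year 2016: gap = -2.1 × (9.68 - 5.69) = -8.379%, loss ≈ 6116 × 8.379/100 ≈ 512.
Year 2017: gap = -2.1 × (9.24 - 5.69) = -7.455%, loss ≈ 6116 × 7.455/100 ≈ 456.
Year 2018: gap = -2.1 × (9.72 - 5.69) = -8.463%, loss ≈ 6116 × 8.463/100 ≈ 518.
Total lost output = 188 + 512 + 456 + 518 = 1674 billion.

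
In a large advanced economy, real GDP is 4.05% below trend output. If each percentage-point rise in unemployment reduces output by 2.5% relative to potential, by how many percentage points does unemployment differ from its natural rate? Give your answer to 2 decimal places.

Okun's law: output gap = -β × (u - u*), so u - u* = -(output gap)/β.
u - u* = -(-4.05)/2.5 = 1.62 percentage points.

1.62 percentage points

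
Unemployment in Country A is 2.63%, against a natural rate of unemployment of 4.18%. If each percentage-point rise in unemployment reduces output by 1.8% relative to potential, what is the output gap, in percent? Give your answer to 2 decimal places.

2.79%

The unemployment gap is 2.63 - 4.18 = -1.55 percentage points.
Okun's law gives an output gap of -1.8 × (-1.55) = 2.79%, i.e. 2.79% above potential.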